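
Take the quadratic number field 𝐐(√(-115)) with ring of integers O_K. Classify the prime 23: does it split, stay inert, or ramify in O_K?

d = -115 ≡ 1 (mod 4), so O_K = ℤ[(1+√-115)/2] and disc(K) = d = -115.
Ramification test: 23 | -115. The prime 23 ramifies in K.

ramifies in O_K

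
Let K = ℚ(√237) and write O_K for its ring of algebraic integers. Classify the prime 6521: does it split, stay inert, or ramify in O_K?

splits completely

Since 237 ≡ 1 mod 4, the ring of integers is ℤ[(1+√237)/2] with discriminant 237.
6521 ∤ 237, so 6521 is unramified.
Compute (237/6521) via Euler: 237^((6521-1)/2) mod 6521 = 1, so (237/6521) = 1.
(237/6521) = 1, so 6521 splits.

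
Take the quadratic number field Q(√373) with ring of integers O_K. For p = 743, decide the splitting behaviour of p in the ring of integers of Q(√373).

split — (743) = 𝔭₁𝔭₂ with 𝔭₁ ≠ 𝔭₂

Since 373 ≡ 1 mod 4, the ring of integers is ℤ[(1+√373)/2] with discriminant 373.
Since gcd(743, 373) = 1 the prime 743 does not ramify.
Euler's criterion: 373^371 mod 743 = 1. Thus (373|743) = 1.
Legendre symbol 1 ⇒ 743 is split.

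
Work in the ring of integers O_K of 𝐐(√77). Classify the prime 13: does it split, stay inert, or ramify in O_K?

13 splits in O_K

d = 77 ≡ 1 (mod 4), so O_K = ℤ[(1+√77)/2] and disc(K) = d = 77.
disc(K) = 77 is not divisible by 13; 13 is unramified.
Legendre symbol by Euler's criterion: (77/13) ≡ 77^6 ≡ 1 (mod 13), i.e. (77/13) = 1.
(77/13) = 1, so 13 splits.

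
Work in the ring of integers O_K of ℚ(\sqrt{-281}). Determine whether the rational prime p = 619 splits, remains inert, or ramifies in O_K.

inert

-281 mod 4 = 3, hence disc K = 4·(-281) = -1124 and O_K = ℤ[√-281].
Since gcd(619, -1124) = 1 the prime 619 does not ramify.
Compute (-281/619) via Euler: 338^((619-1)/2) mod 619 = 618, so (-281/619) = -1.
d is a non-residue mod p, hence 619 remains inert in O_K.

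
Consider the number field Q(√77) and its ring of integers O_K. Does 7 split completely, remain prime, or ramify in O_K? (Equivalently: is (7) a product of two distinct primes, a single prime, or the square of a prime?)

ramified

77 mod 4 = 1, hence disc K = 77 and O_K = ℤ[(1+√77)/2].
7 divides disc(K) = 77, so 7 ramifies.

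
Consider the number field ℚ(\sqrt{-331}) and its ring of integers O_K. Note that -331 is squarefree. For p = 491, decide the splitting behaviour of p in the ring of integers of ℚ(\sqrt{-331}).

inert — (491) stays prime in O_K

Since -331 ≡ 1 mod 4, the ring of integers is ℤ[(1+√-331)/2] with discriminant -331.
491 ∤ -331, so 491 is unramified.
Legendre symbol by Euler's criterion: (-331/491) ≡ (-331)^245 ≡ 490 (mod 491), i.e. (-331/491) = -1.
d is a non-residue mod p, hence 491 remains inert in O_K.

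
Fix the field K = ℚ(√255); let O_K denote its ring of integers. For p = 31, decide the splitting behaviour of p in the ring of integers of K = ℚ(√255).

d = 255 ≡ 3 (mod 4), so O_K = ℤ[√255] and disc(K) = 4d = 1020.
31 ∤ 1020, so 31 is unramified.
Compute (255/31) via Euler: 7^((31-1)/2) mod 31 = 1, so (255/31) = 1.
(255/31) = 1, so 31 splits.

split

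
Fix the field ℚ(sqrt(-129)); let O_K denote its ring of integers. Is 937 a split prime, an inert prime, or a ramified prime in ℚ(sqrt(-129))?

inert

-129 mod 4 = 3, hence disc K = 4·(-129) = -516 and O_K = ℤ[√-129].
937 ∤ -516, so 937 is unramified.
Euler's criterion: (-129)^468 mod 937 = 936. Thus (-129|937) = -1.
Legendre symbol -1 ⇒ 937 is inert.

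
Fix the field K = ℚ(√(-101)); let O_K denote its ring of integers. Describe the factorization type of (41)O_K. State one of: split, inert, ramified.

d = -101 ≡ 3 (mod 4), so O_K = ℤ[√-101] and disc(K) = 4d = -404.
disc(K) = -404 is not divisible by 41; 41 is unramified.
Euler's criterion: (-101)^20 mod 41 = 40. Thus (-101|41) = -1.
(-101/41) = -1, so 41 is inert.

inert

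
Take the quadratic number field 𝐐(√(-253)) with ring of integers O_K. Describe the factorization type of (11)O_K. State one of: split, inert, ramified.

Since -253 ≢ 1 mod 4, the ring of integers is ℤ[√-253] with discriminant 4·(-253) = -1012.
disc(K) = -1012 = 11·(-92), so p = 11 is ramified.

ramifies in O_K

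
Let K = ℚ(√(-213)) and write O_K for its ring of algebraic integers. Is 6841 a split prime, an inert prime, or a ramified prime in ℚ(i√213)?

-213 mod 4 = 3, hence disc K = 4·(-213) = -852 and O_K = ℤ[√-213].
6841 ∤ -852, so 6841 is unramified.
Legendre symbol by Euler's criterion: (-213/6841) ≡ (-213)^3420 ≡ 1 (mod 6841), i.e. (-213/6841) = 1.
Legendre symbol 1 ⇒ 6841 is split.

split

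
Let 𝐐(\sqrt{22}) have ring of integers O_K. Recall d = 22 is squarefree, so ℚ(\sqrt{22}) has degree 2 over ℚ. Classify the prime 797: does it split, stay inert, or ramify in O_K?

Since 22 ≢ 1 mod 4, the ring of integers is ℤ[√22] with discriminant 4·22 = 88.
797 ∤ 88, so 797 is unramified.
Legendre symbol by Euler's criterion: (22/797) ≡ 22^398 ≡ 796 (mod 797), i.e. (22/797) = -1.
d is a non-residue mod p, hence 797 remains inert in O_K.

remains prime (inert)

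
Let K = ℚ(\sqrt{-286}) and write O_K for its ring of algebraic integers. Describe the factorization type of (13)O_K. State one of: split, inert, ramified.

13 is ramified

-286 mod 4 = 2, hence disc K = 4·(-286) = -1144 and O_K = ℤ[√-286].
Ramification test: 13 | -1144. The prime 13 ramifies in K.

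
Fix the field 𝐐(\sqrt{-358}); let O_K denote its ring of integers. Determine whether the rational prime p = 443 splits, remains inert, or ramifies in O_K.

d = -358 ≡ 2 (mod 4), so O_K = ℤ[√-358] and disc(K) = 4d = -1432.
443 ∤ -1432, so 443 is unramified.
Legendre symbol by Euler's criterion: (-358/443) ≡ (-358)^221 ≡ 442 (mod 443), i.e. (-358/443) = -1.
(-358/443) = -1, so 443 is inert.

inert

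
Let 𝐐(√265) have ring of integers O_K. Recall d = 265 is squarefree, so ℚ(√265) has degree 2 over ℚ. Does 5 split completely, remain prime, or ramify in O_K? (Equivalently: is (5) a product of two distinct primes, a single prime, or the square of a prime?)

p ramifies

Since 265 ≡ 1 mod 4, the ring of integers is ℤ[(1+√265)/2] with discriminant 265.
5 divides disc(K) = 265, so 5 ramifies.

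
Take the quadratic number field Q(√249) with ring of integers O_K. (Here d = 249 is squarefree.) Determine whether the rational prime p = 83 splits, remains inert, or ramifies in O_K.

83 is ramified

d = 249 ≡ 1 (mod 4), so O_K = ℤ[(1+√249)/2] and disc(K) = d = 249.
Ramification test: 83 | 249. The prime 83 ramifies in K.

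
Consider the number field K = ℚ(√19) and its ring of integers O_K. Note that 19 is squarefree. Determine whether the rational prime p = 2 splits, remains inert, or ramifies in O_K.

ramified

Since 19 ≢ 1 mod 4, the ring of integers is ℤ[√19] with discriminant 4·19 = 76.
Ramification test: 2 | 76. The prime 2 ramifies in K.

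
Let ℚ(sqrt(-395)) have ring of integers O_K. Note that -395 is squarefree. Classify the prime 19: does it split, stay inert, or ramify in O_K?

Since -395 ≡ 1 mod 4, the ring of integers is ℤ[(1+√-395)/2] with discriminant -395.
disc(K) = -395 is not divisible by 19; 19 is unramified.
Compute (-395/19) via Euler: 4^((19-1)/2) mod 19 = 1, so (-395/19) = 1.
Legendre symbol 1 ⇒ 19 is split.

p splits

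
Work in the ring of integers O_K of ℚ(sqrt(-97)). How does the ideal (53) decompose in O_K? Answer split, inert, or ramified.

d = -97 ≡ 3 (mod 4), so O_K = ℤ[√-97] and disc(K) = 4d = -388.
53 ∤ -388, so 53 is unramified.
Euler's criterion: (-97)^26 mod 53 = 1. Thus (-97|53) = 1.
d is a quadratic residue mod p, hence 53 splits in O_K.

splits completely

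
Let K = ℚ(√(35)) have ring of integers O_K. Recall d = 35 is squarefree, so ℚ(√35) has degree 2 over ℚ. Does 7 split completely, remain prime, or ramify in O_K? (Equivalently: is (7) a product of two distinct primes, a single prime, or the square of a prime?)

ramified — (7) = 𝔭²

d = 35 ≡ 3 (mod 4), so O_K = ℤ[√35] and disc(K) = 4d = 140.
disc(K) = 140 = 7·20, so p = 7 is ramified.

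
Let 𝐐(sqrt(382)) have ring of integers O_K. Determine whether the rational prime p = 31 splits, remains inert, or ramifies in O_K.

382 mod 4 = 2, hence disc K = 4·382 = 1528 and O_K = ℤ[√382].
disc(K) = 1528 is not divisible by 31; 31 is unramified.
Euler's criterion: 382^15 mod 31 = 1. Thus (382|31) = 1.
d is a quadratic residue mod p, hence 31 splits in O_K.

split — (31) = 𝔭₁𝔭₂ with 𝔭₁ ≠ 𝔭₂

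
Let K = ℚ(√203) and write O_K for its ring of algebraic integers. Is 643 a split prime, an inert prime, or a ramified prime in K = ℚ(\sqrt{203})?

d = 203 ≡ 3 (mod 4), so O_K = ℤ[√203] and disc(K) = 4d = 812.
643 ∤ 812, so 643 is unramified.
Compute (203/643) via Euler: 203^((643-1)/2) mod 643 = 1, so (203/643) = 1.
Legendre symbol 1 ⇒ 643 is split.

split — (643) = 𝔭₁𝔭₂ with 𝔭₁ ≠ 𝔭₂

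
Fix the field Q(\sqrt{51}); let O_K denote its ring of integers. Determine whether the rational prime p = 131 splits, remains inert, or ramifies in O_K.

51 mod 4 = 3, hence disc K = 4·51 = 204 and O_K = ℤ[√51].
disc(K) = 204 is not divisible by 131; 131 is unramified.
Euler's criterion: 51^65 mod 131 = 130. Thus (51|131) = -1.
Legendre symbol -1 ⇒ 131 is inert.

remains prime (inert)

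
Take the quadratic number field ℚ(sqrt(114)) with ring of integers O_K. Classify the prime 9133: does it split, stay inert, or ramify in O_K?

Since 114 ≢ 1 mod 4, the ring of integers is ℤ[√114] with discriminant 4·114 = 456.
Since gcd(9133, 456) = 1 the prime 9133 does not ramify.
Legendre symbol by Euler's criterion: (114/9133) ≡ 114^4566 ≡ 1 (mod 9133), i.e. (114/9133) = 1.
(114/9133) = 1, so 9133 splits.

p splits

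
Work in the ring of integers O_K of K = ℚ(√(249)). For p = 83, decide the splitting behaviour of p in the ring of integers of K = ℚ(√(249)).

249 mod 4 = 1, hence disc K = 249 and O_K = ℤ[(1+√249)/2].
Ramification test: 83 | 249. The prime 83 ramifies in K.

83 is ramified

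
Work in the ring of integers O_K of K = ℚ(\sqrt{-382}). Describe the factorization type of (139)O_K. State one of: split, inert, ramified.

split — (139) = 𝔭₁𝔭₂ with 𝔭₁ ≠ 𝔭₂

-382 mod 4 = 2, hence disc K = 4·(-382) = -1528 and O_K = ℤ[√-382].
disc(K) = -1528 is not divisible by 139; 139 is unramified.
(-382/139) = 35^69 mod 139 = 1, giving Legendre symbol 1.
Legendre symbol 1 ⇒ 139 is split.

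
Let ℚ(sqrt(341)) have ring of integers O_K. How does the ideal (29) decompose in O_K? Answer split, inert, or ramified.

split

341 mod 4 = 1, hence disc K = 341 and O_K = ℤ[(1+√341)/2].
disc(K) = 341 is not divisible by 29; 29 is unramified.
Compute (341/29) via Euler: 22^((29-1)/2) mod 29 = 1, so (341/29) = 1.
(341/29) = 1, so 29 splits.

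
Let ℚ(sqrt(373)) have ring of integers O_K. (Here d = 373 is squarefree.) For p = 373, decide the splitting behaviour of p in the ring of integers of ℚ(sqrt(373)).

ramified — (373) = 𝔭²

Since 373 ≡ 1 mod 4, the ring of integers is ℤ[(1+√373)/2] with discriminant 373.
Ramification test: 373 | 373. The prime 373 ramifies in K.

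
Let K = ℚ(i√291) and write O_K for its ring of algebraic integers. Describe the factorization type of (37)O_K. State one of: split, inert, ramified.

Since -291 ≡ 1 mod 4, the ring of integers is ℤ[(1+√-291)/2] with discriminant -291.
disc(K) = -291 is not divisible by 37; 37 is unramified.
Euler's criterion: (-291)^18 mod 37 = 36. Thus (-291|37) = -1.
Legendre symbol -1 ⇒ 37 is inert.

remains prime (inert)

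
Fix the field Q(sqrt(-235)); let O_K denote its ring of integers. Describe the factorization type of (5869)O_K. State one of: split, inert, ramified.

remains prime (inert)

-235 mod 4 = 1, hence disc K = -235 and O_K = ℤ[(1+√-235)/2].
5869 ∤ -235, so 5869 is unramified.
Compute (-235/5869) via Euler: 5634^((5869-1)/2) mod 5869 = 5868, so (-235/5869) = -1.
d is a non-residue mod p, hence 5869 remains inert in O_K.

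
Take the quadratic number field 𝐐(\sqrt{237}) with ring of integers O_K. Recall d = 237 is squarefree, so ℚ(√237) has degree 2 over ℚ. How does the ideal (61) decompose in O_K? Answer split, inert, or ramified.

237 mod 4 = 1, hence disc K = 237 and O_K = ℤ[(1+√237)/2].
Since gcd(61, 237) = 1 the prime 61 does not ramify.
(237/61) = 54^30 mod 61 = 60, giving Legendre symbol -1.
Legendre symbol -1 ⇒ 61 is inert.

inert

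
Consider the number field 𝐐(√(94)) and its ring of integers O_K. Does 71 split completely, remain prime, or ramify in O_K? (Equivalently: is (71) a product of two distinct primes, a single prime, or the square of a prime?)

inert

d = 94 ≡ 2 (mod 4), so O_K = ℤ[√94] and disc(K) = 4d = 376.
Since gcd(71, 376) = 1 the prime 71 does not ramify.
(94/71) = 23^35 mod 71 = 70, giving Legendre symbol -1.
(94/71) = -1, so 71 is inert.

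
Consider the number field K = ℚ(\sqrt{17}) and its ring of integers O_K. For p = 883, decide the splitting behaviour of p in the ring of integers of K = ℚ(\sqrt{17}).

17 mod 4 = 1, hence disc K = 17 and O_K = ℤ[(1+√17)/2].
Since gcd(883, 17) = 1 the prime 883 does not ramify.
Legendre symbol by Euler's criterion: (17/883) ≡ 17^441 ≡ 1 (mod 883), i.e. (17/883) = 1.
Legendre symbol 1 ⇒ 883 is split.

p splits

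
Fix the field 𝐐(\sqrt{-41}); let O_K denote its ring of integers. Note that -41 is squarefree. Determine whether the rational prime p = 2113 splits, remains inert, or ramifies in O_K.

2113 remains inert

Since -41 ≢ 1 mod 4, the ring of integers is ℤ[√-41] with discriminant 4·(-41) = -164.
disc(K) = -164 is not divisible by 2113; 2113 is unramified.
Euler's criterion: (-41)^1056 mod 2113 = 2112. Thus (-41|2113) = -1.
(-41/2113) = -1, so 2113 is inert.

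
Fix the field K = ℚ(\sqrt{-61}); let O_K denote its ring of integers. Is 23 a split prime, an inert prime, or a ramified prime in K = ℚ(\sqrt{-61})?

-61 mod 4 = 3, hence disc K = 4·(-61) = -244 and O_K = ℤ[√-61].
Since gcd(23, -244) = 1 the prime 23 does not ramify.
(-61/23) = 8^11 mod 23 = 1, giving Legendre symbol 1.
d is a quadratic residue mod p, hence 23 splits in O_K.

split — (23) = 𝔭₁𝔭₂ with 𝔭₁ ≠ 𝔭₂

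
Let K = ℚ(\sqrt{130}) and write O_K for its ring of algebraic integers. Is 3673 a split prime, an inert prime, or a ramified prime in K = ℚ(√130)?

splits completely

Since 130 ≢ 1 mod 4, the ring of integers is ℤ[√130] with discriminant 4·130 = 520.
Since gcd(3673, 520) = 1 the prime 3673 does not ramify.
Euler's criterion: 130^1836 mod 3673 = 1. Thus (130|3673) = 1.
(130/3673) = 1, so 3673 splits.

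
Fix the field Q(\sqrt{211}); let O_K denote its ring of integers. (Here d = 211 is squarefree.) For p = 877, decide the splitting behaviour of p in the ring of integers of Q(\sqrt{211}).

remains prime (inert)

Since 211 ≢ 1 mod 4, the ring of integers is ℤ[√211] with discriminant 4·211 = 844.
Since gcd(877, 844) = 1 the prime 877 does not ramify.
(211/877) = 211^438 mod 877 = 876, giving Legendre symbol -1.
Legendre symbol -1 ⇒ 877 is inert.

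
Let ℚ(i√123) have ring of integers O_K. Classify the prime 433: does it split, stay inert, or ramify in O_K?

splits completely

-123 mod 4 = 1, hence disc K = -123 and O_K = ℤ[(1+√-123)/2].
disc(K) = -123 is not divisible by 433; 433 is unramified.
Euler's criterion: (-123)^216 mod 433 = 1. Thus (-123|433) = 1.
(-123/433) = 1, so 433 splits.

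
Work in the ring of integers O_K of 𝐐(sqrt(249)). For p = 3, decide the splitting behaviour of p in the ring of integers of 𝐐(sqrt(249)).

ramified — (3) = 𝔭²

Since 249 ≡ 1 mod 4, the ring of integers is ℤ[(1+√249)/2] with discriminant 249.
3 divides disc(K) = 249, so 3 ramifies.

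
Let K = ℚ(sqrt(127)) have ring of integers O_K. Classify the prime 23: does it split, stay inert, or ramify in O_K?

splits completely

d = 127 ≡ 3 (mod 4), so O_K = ℤ[√127] and disc(K) = 4d = 508.
Since gcd(23, 508) = 1 the prime 23 does not ramify.
Legendre symbol by Euler's criterion: (127/23) ≡ 127^11 ≡ 1 (mod 23), i.e. (127/23) = 1.
Legendre symbol 1 ⇒ 23 is split.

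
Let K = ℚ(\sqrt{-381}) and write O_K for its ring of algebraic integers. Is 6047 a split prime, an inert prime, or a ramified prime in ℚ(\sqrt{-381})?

inert — (6047) stays prime in O_K

d = -381 ≡ 3 (mod 4), so O_K = ℤ[√-381] and disc(K) = 4d = -1524.
6047 ∤ -1524, so 6047 is unramified.
(-381/6047) = 5666^3023 mod 6047 = 6046, giving Legendre symbol -1.
Legendre symbol -1 ⇒ 6047 is inert.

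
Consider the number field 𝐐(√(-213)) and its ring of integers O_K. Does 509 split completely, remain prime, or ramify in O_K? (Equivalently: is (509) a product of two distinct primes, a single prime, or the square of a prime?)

remains prime (inert)

-213 mod 4 = 3, hence disc K = 4·(-213) = -852 and O_K = ℤ[√-213].
509 ∤ -852, so 509 is unramified.
Compute (-213/509) via Euler: 296^((509-1)/2) mod 509 = 508, so (-213/509) = -1.
d is a non-residue mod p, hence 509 remains inert in O_K.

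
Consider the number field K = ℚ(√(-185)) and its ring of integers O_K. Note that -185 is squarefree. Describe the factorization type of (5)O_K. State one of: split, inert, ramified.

-185 mod 4 = 3, hence disc K = 4·(-185) = -740 and O_K = ℤ[√-185].
5 divides disc(K) = -740, so 5 ramifies.

p ramifies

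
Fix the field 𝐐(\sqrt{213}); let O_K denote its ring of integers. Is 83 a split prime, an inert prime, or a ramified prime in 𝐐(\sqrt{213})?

inert

213 mod 4 = 1, hence disc K = 213 and O_K = ℤ[(1+√213)/2].
83 ∤ 213, so 83 is unramified.
(213/83) = 47^41 mod 83 = 82, giving Legendre symbol -1.
Legendre symbol -1 ⇒ 83 is inert.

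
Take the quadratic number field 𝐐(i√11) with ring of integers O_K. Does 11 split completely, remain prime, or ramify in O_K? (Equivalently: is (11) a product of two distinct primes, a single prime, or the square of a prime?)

d = -11 ≡ 1 (mod 4), so O_K = ℤ[(1+√-11)/2] and disc(K) = d = -11.
Ramification test: 11 | -11. The prime 11 ramifies in K.

p ramifies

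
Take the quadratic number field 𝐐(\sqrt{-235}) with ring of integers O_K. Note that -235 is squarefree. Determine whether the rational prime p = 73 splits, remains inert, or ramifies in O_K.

split

d = -235 ≡ 1 (mod 4), so O_K = ℤ[(1+√-235)/2] and disc(K) = d = -235.
Since gcd(73, -235) = 1 the prime 73 does not ramify.
(-235/73) = 57^36 mod 73 = 1, giving Legendre symbol 1.
(-235/73) = 1, so 73 splits.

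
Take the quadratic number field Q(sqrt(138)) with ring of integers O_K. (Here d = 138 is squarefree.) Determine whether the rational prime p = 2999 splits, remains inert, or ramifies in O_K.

138 mod 4 = 2, hence disc K = 4·138 = 552 and O_K = ℤ[√138].
disc(K) = 552 is not divisible by 2999; 2999 is unramified.
Compute (138/2999) via Euler: 138^((2999-1)/2) mod 2999 = 2998, so (138/2999) = -1.
d is a non-residue mod p, hence 2999 remains inert in O_K.

p is inert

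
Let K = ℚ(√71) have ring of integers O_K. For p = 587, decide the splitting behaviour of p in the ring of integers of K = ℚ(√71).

Since 71 ≢ 1 mod 4, the ring of integers is ℤ[√71] with discriminant 4·71 = 284.
disc(K) = 284 is not divisible by 587; 587 is unramified.
Compute (71/587) via Euler: 71^((587-1)/2) mod 587 = 586, so (71/587) = -1.
(71/587) = -1, so 587 is inert.

587 remains inert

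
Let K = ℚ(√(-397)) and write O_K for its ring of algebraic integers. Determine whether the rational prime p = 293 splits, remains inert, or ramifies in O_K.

Since -397 ≢ 1 mod 4, the ring of integers is ℤ[√-397] with discriminant 4·(-397) = -1588.
Since gcd(293, -1588) = 1 the prime 293 does not ramify.
Legendre symbol by Euler's criterion: (-397/293) ≡ (-397)^146 ≡ 1 (mod 293), i.e. (-397/293) = 1.
d is a quadratic residue mod p, hence 293 splits in O_K.

293 splits in O_K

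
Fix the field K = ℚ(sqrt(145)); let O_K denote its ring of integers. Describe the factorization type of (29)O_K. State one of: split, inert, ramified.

p ramifies

145 mod 4 = 1, hence disc K = 145 and O_K = ℤ[(1+√145)/2].
Ramification test: 29 | 145. The prime 29 ramifies in K.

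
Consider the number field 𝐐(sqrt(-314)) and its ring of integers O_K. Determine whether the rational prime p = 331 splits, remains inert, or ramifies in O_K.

p splits

Since -314 ≢ 1 mod 4, the ring of integers is ℤ[√-314] with discriminant 4·(-314) = -1256.
Since gcd(331, -1256) = 1 the prime 331 does not ramify.
(-314/331) = 17^165 mod 331 = 1, giving Legendre symbol 1.
d is a quadratic residue mod p, hence 331 splits in O_K.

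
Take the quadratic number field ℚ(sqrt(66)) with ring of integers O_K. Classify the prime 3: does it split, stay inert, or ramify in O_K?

66 mod 4 = 2, hence disc K = 4·66 = 264 and O_K = ℤ[√66].
disc(K) = 264 = 3·88, so p = 3 is ramified.

ramified — (3) = 𝔭²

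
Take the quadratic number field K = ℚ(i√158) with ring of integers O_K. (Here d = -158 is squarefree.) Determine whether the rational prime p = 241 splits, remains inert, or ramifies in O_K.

-158 mod 4 = 2, hence disc K = 4·(-158) = -632 and O_K = ℤ[√-158].
Since gcd(241, -632) = 1 the prime 241 does not ramify.
Compute (-158/241) via Euler: 83^((241-1)/2) mod 241 = 1, so (-158/241) = 1.
Legendre symbol 1 ⇒ 241 is split.

split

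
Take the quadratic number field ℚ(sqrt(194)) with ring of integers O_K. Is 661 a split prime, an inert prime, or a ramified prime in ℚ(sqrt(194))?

d = 194 ≡ 2 (mod 4), so O_K = ℤ[√194] and disc(K) = 4d = 776.
661 ∤ 776, so 661 is unramified.
(194/661) = 194^330 mod 661 = 660, giving Legendre symbol -1.
(194/661) = -1, so 661 is inert.

inert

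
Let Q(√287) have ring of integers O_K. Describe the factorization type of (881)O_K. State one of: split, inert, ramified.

inert — (881) stays prime in O_K

Since 287 ≢ 1 mod 4, the ring of integers is ℤ[√287] with discriminant 4·287 = 1148.
Since gcd(881, 1148) = 1 the prime 881 does not ramify.
Legendre symbol by Euler's criterion: (287/881) ≡ 287^440 ≡ 880 (mod 881), i.e. (287/881) = -1.
Legendre symbol -1 ⇒ 881 is inert.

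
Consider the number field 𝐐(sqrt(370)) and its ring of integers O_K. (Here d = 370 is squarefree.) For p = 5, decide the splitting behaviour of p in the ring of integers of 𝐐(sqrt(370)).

d = 370 ≡ 2 (mod 4), so O_K = ℤ[√370] and disc(K) = 4d = 1480.
5 divides disc(K) = 1480, so 5 ramifies.

ramified — (5) = 𝔭²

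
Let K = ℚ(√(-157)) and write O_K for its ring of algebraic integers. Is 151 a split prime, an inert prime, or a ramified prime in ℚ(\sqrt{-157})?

split — (151) = 𝔭₁𝔭₂ with 𝔭₁ ≠ 𝔭₂

d = -157 ≡ 3 (mod 4), so O_K = ℤ[√-157] and disc(K) = 4d = -628.
disc(K) = -628 is not divisible by 151; 151 is unramified.
Compute (-157/151) via Euler: 145^((151-1)/2) mod 151 = 1, so (-157/151) = 1.
Legendre symbol 1 ⇒ 151 is split.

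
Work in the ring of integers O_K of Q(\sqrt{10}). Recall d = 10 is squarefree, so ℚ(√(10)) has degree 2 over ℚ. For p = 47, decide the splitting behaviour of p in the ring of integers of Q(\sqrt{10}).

d = 10 ≡ 2 (mod 4), so O_K = ℤ[√10] and disc(K) = 4d = 40.
Since gcd(47, 40) = 1 the prime 47 does not ramify.
Euler's criterion: 10^23 mod 47 = 46. Thus (10|47) = -1.
(10/47) = -1, so 47 is inert.

inert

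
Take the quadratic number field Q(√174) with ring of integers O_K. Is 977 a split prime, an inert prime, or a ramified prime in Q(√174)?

d = 174 ≡ 2 (mod 4), so O_K = ℤ[√174] and disc(K) = 4d = 696.
977 ∤ 696, so 977 is unramified.
Euler's criterion: 174^488 mod 977 = 976. Thus (174|977) = -1.
(174/977) = -1, so 977 is inert.

inert — (977) stays prime in O_K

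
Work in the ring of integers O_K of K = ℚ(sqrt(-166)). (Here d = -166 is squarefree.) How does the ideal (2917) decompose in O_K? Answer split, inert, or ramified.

-166 mod 4 = 2, hence disc K = 4·(-166) = -664 and O_K = ℤ[√-166].
disc(K) = -664 is not divisible by 2917; 2917 is unramified.
Euler's criterion: (-166)^1458 mod 2917 = 2916. Thus (-166|2917) = -1.
Legendre symbol -1 ⇒ 2917 is inert.

inert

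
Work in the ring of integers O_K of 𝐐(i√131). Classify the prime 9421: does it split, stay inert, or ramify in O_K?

-131 mod 4 = 1, hence disc K = -131 and O_K = ℤ[(1+√-131)/2].
Since gcd(9421, -131) = 1 the prime 9421 does not ramify.
Euler's criterion: (-131)^4710 mod 9421 = 9420. Thus (-131|9421) = -1.
d is a non-residue mod p, hence 9421 remains inert in O_K.

p is inert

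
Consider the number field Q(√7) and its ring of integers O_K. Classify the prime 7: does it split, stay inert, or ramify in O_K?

d = 7 ≡ 3 (mod 4), so O_K = ℤ[√7] and disc(K) = 4d = 28.
7 divides disc(K) = 28, so 7 ramifies.

ramifies in O_K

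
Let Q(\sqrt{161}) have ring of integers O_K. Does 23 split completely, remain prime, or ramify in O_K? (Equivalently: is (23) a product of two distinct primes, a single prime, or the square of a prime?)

Since 161 ≡ 1 mod 4, the ring of integers is ℤ[(1+√161)/2] with discriminant 161.
Ramification test: 23 | 161. The prime 23 ramifies in K.

ramifies in O_K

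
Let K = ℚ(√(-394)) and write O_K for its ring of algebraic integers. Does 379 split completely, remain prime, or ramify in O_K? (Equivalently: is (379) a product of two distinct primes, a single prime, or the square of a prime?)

split

d = -394 ≡ 2 (mod 4), so O_K = ℤ[√-394] and disc(K) = 4d = -1576.
disc(K) = -1576 is not divisible by 379; 379 is unramified.
Compute (-394/379) via Euler: 364^((379-1)/2) mod 379 = 1, so (-394/379) = 1.
d is a quadratic residue mod p, hence 379 splits in O_K.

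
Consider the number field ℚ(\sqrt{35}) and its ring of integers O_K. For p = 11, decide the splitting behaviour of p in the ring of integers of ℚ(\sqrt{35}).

35 mod 4 = 3, hence disc K = 4·35 = 140 and O_K = ℤ[√35].
Since gcd(11, 140) = 1 the prime 11 does not ramify.
Legendre symbol by Euler's criterion: (35/11) ≡ 35^5 ≡ 10 (mod 11), i.e. (35/11) = -1.
Legendre symbol -1 ⇒ 11 is inert.

p is inert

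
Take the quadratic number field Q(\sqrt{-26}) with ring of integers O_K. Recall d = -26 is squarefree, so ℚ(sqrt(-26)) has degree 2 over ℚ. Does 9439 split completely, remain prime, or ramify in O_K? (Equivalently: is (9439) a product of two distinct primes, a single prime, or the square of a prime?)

remains prime (inert)

d = -26 ≡ 2 (mod 4), so O_K = ℤ[√-26] and disc(K) = 4d = -104.
Since gcd(9439, -104) = 1 the prime 9439 does not ramify.
Legendre symbol by Euler's criterion: (-26/9439) ≡ (-26)^4719 ≡ 9438 (mod 9439), i.e. (-26/9439) = -1.
Legendre symbol -1 ⇒ 9439 is inert.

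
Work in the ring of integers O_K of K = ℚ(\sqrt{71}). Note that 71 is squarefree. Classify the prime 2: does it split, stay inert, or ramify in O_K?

Since 71 ≢ 1 mod 4, the ring of integers is ℤ[√71] with discriminant 4·71 = 284.
2 divides disc(K) = 284, so 2 ramifies.

ramified — (2) = 𝔭²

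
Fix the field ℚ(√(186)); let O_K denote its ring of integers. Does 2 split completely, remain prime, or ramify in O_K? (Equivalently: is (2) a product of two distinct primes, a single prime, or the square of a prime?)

Since 186 ≢ 1 mod 4, the ring of integers is ℤ[√186] with discriminant 4·186 = 744.
2 divides disc(K) = 744, so 2 ramifies.

ramified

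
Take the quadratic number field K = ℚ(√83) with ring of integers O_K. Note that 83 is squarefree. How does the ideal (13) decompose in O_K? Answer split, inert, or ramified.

83 mod 4 = 3, hence disc K = 4·83 = 332 and O_K = ℤ[√83].
disc(K) = 332 is not divisible by 13; 13 is unramified.
Compute (83/13) via Euler: 5^((13-1)/2) mod 13 = 12, so (83/13) = -1.
Legendre symbol -1 ⇒ 13 is inert.

remains prime (inert)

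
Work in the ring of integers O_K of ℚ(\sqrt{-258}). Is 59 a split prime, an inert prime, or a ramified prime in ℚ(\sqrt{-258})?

p is inert

Since -258 ≢ 1 mod 4, the ring of integers is ℤ[√-258] with discriminant 4·(-258) = -1032.
Since gcd(59, -1032) = 1 the prime 59 does not ramify.
Compute (-258/59) via Euler: 37^((59-1)/2) mod 59 = 58, so (-258/59) = -1.
d is a non-residue mod p, hence 59 remains inert in O_K.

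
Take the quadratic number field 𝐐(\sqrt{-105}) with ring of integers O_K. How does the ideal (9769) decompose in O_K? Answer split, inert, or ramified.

split — (9769) = 𝔭₁𝔭₂ with 𝔭₁ ≠ 𝔭₂

Since -105 ≢ 1 mod 4, the ring of integers is ℤ[√-105] with discriminant 4·(-105) = -420.
disc(K) = -420 is not divisible by 9769; 9769 is unramified.
(-105/9769) = 9664^4884 mod 9769 = 1, giving Legendre symbol 1.
Legendre symbol 1 ⇒ 9769 is split.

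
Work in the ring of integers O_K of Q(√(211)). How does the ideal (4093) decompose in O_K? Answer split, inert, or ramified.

splits completely

211 mod 4 = 3, hence disc K = 4·211 = 844 and O_K = ℤ[√211].
disc(K) = 844 is not divisible by 4093; 4093 is unramified.
(211/4093) = 211^2046 mod 4093 = 1, giving Legendre symbol 1.
d is a quadratic residue mod p, hence 4093 splits in O_K.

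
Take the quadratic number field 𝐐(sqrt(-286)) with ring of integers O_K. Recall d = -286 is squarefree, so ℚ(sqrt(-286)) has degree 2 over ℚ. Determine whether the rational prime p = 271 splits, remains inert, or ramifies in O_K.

-286 mod 4 = 2, hence disc K = 4·(-286) = -1144 and O_K = ℤ[√-286].
Since gcd(271, -1144) = 1 the prime 271 does not ramify.
Euler's criterion: (-286)^135 mod 271 = 1. Thus (-286|271) = 1.
(-286/271) = 1, so 271 splits.

split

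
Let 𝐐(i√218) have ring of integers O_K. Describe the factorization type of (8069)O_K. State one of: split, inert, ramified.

8069 remains inert

d = -218 ≡ 2 (mod 4), so O_K = ℤ[√-218] and disc(K) = 4d = -872.
8069 ∤ -872, so 8069 is unramified.
Legendre symbol by Euler's criterion: (-218/8069) ≡ (-218)^4034 ≡ 8068 (mod 8069), i.e. (-218/8069) = -1.
(-218/8069) = -1, so 8069 is inert.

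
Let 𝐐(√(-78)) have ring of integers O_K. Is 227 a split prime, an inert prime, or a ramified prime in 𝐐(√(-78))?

Since -78 ≢ 1 mod 4, the ring of integers is ℤ[√-78] with discriminant 4·(-78) = -312.
227 ∤ -312, so 227 is unramified.
Compute (-78/227) via Euler: 149^((227-1)/2) mod 227 = 226, so (-78/227) = -1.
Legendre symbol -1 ⇒ 227 is inert.

inert — (227) stays prime in O_K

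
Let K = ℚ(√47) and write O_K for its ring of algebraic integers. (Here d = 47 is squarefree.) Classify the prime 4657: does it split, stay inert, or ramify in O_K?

split — (4657) = 𝔭₁𝔭₂ with 𝔭₁ ≠ 𝔭₂

47 mod 4 = 3, hence disc K = 4·47 = 188 and O_K = ℤ[√47].
Since gcd(4657, 188) = 1 the prime 4657 does not ramify.
Legendre symbol by Euler's criterion: (47/4657) ≡ 47^2328 ≡ 1 (mod 4657), i.e. (47/4657) = 1.
d is a quadratic residue mod p, hence 4657 splits in O_K.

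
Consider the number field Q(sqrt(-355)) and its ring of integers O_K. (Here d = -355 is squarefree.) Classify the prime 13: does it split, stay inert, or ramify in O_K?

13 splits in O_K

Since -355 ≡ 1 mod 4, the ring of integers is ℤ[(1+√-355)/2] with discriminant -355.
disc(K) = -355 is not divisible by 13; 13 is unramified.
(-355/13) = 9^6 mod 13 = 1, giving Legendre symbol 1.
(-355/13) = 1, so 13 splits.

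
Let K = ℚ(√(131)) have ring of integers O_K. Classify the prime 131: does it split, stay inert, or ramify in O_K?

ramified

131 mod 4 = 3, hence disc K = 4·131 = 524 and O_K = ℤ[√131].
131 divides disc(K) = 524, so 131 ramifies.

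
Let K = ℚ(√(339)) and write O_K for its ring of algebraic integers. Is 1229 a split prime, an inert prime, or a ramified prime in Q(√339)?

d = 339 ≡ 3 (mod 4), so O_K = ℤ[√339] and disc(K) = 4d = 1356.
Since gcd(1229, 1356) = 1 the prime 1229 does not ramify.
Compute (339/1229) via Euler: 339^((1229-1)/2) mod 1229 = 1228, so (339/1229) = -1.
d is a non-residue mod p, hence 1229 remains inert in O_K.

remains prime (inert)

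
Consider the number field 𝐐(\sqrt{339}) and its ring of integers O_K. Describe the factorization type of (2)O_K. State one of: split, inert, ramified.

ramified — (2) = 𝔭²

Since 339 ≢ 1 mod 4, the ring of integers is ℤ[√339] with discriminant 4·339 = 1356.
2 divides disc(K) = 1356, so 2 ramifies.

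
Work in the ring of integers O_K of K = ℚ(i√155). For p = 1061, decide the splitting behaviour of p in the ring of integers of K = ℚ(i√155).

Since -155 ≡ 1 mod 4, the ring of integers is ℤ[(1+√-155)/2] with discriminant -155.
disc(K) = -155 is not divisible by 1061; 1061 is unramified.
(-155/1061) = 906^530 mod 1061 = 1, giving Legendre symbol 1.
d is a quadratic residue mod p, hence 1061 splits in O_K.

split — (1061) = 𝔭₁𝔭₂ with 𝔭₁ ≠ 𝔭₂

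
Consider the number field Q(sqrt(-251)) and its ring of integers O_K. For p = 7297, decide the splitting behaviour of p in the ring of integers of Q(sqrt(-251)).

inert

-251 mod 4 = 1, hence disc K = -251 and O_K = ℤ[(1+√-251)/2].
disc(K) = -251 is not divisible by 7297; 7297 is unramified.
Compute (-251/7297) via Euler: 7046^((7297-1)/2) mod 7297 = 7296, so (-251/7297) = -1.
d is a non-residue mod p, hence 7297 remains inert in O_K.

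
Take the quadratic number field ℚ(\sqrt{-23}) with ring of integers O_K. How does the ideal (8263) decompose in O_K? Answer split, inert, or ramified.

Since -23 ≡ 1 mod 4, the ring of integers is ℤ[(1+√-23)/2] with discriminant -23.
8263 ∤ -23, so 8263 is unramified.
Euler's criterion: (-23)^4131 mod 8263 = 1. Thus (-23|8263) = 1.
Legendre symbol 1 ⇒ 8263 is split.

split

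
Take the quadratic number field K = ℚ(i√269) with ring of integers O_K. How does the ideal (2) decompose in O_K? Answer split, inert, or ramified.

ramified

Since -269 ≢ 1 mod 4, the ring of integers is ℤ[√-269] with discriminant 4·(-269) = -1076.
2 divides disc(K) = -1076, so 2 ramifies.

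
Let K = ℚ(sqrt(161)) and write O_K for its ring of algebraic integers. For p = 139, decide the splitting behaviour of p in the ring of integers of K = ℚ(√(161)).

Since 161 ≡ 1 mod 4, the ring of integers is ℤ[(1+√161)/2] with discriminant 161.
disc(K) = 161 is not divisible by 139; 139 is unramified.
(161/139) = 22^69 mod 139 = 138, giving Legendre symbol -1.
Legendre symbol -1 ⇒ 139 is inert.

inert — (139) stays prime in O_K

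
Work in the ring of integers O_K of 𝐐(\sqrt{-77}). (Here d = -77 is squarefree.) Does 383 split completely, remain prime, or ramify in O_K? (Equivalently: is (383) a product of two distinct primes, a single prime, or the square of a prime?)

-77 mod 4 = 3, hence disc K = 4·(-77) = -308 and O_K = ℤ[√-77].
383 ∤ -308, so 383 is unramified.
Legendre symbol by Euler's criterion: (-77/383) ≡ (-77)^191 ≡ 1 (mod 383), i.e. (-77/383) = 1.
(-77/383) = 1, so 383 splits.

383 splits in O_K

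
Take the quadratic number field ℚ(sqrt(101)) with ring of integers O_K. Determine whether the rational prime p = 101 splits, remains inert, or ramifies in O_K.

ramified — (101) = 𝔭²

d = 101 ≡ 1 (mod 4), so O_K = ℤ[(1+√101)/2] and disc(K) = d = 101.
Ramification test: 101 | 101. The prime 101 ramifies in K.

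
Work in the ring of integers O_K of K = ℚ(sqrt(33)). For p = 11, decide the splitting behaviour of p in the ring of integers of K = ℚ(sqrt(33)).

33 mod 4 = 1, hence disc K = 33 and O_K = ℤ[(1+√33)/2].
disc(K) = 33 = 11·3, so p = 11 is ramified.

ramified — (11) = 𝔭²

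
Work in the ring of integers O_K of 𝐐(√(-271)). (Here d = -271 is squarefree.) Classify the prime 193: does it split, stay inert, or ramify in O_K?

d = -271 ≡ 1 (mod 4), so O_K = ℤ[(1+√-271)/2] and disc(K) = d = -271.
Since gcd(193, -271) = 1 the prime 193 does not ramify.
Compute (-271/193) via Euler: 115^((193-1)/2) mod 193 = 192, so (-271/193) = -1.
(-271/193) = -1, so 193 is inert.

p is inert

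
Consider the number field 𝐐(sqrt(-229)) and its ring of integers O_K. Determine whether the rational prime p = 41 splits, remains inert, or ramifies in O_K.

inert — (41) stays prime in O_K

d = -229 ≡ 3 (mod 4), so O_K = ℤ[√-229] and disc(K) = 4d = -916.
41 ∤ -916, so 41 is unramified.
Euler's criterion: (-229)^20 mod 41 = 40. Thus (-229|41) = -1.
Legendre symbol -1 ⇒ 41 is inert.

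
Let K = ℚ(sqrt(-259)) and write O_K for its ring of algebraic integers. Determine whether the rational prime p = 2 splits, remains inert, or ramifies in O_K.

Since -259 ≡ 1 mod 4, the ring of integers is ℤ[(1+√-259)/2] with discriminant -259.
disc(K) = -259 is not divisible by 2; 2 is unramified.
d ≡ 5 (mod 8); the supplementary law gives 2 inert.

remains prime (inert)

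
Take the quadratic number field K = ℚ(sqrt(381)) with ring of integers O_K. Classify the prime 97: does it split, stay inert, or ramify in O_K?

inert — (97) stays prime in O_K

381 mod 4 = 1, hence disc K = 381 and O_K = ℤ[(1+√381)/2].
disc(K) = 381 is not divisible by 97; 97 is unramified.
(381/97) = 90^48 mod 97 = 96, giving Legendre symbol -1.
d is a non-residue mod p, hence 97 remains inert in O_K.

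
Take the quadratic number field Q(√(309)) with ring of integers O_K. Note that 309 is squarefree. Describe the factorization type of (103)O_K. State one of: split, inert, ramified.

d = 309 ≡ 1 (mod 4), so O_K = ℤ[(1+√309)/2] and disc(K) = d = 309.
Ramification test: 103 | 309. The prime 103 ramifies in K.

ramifies in O_K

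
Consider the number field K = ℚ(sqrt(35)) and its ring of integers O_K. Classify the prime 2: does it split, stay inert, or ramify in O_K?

p ramifies

d = 35 ≡ 3 (mod 4), so O_K = ℤ[√35] and disc(K) = 4d = 140.
disc(K) = 140 = 2·70, so p = 2 is ramified.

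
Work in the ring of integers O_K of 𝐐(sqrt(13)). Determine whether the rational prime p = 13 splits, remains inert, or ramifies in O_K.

ramified

Since 13 ≡ 1 mod 4, the ring of integers is ℤ[(1+√13)/2] with discriminant 13.
Ramification test: 13 | 13. The prime 13 ramifies in K.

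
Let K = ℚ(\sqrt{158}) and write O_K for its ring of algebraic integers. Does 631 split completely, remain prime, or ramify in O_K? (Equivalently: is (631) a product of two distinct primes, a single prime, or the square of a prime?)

631 splits in O_K

d = 158 ≡ 2 (mod 4), so O_K = ℤ[√158] and disc(K) = 4d = 632.
disc(K) = 632 is not divisible by 631; 631 is unramified.
Legendre symbol by Euler's criterion: (158/631) ≡ 158^315 ≡ 1 (mod 631), i.e. (158/631) = 1.
d is a quadratic residue mod p, hence 631 splits in O_K.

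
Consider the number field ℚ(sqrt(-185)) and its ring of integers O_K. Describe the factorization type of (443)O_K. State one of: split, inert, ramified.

-185 mod 4 = 3, hence disc K = 4·(-185) = -740 and O_K = ℤ[√-185].
443 ∤ -740, so 443 is unramified.
Euler's criterion: (-185)^221 mod 443 = 1. Thus (-185|443) = 1.
Legendre symbol 1 ⇒ 443 is split.

splits completely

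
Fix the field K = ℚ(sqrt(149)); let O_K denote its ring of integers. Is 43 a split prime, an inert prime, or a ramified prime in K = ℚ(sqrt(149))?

Since 149 ≡ 1 mod 4, the ring of integers is ℤ[(1+√149)/2] with discriminant 149.
disc(K) = 149 is not divisible by 43; 43 is unramified.
Legendre symbol by Euler's criterion: (149/43) ≡ 149^21 ≡ 42 (mod 43), i.e. (149/43) = -1.
Legendre symbol -1 ⇒ 43 is inert.

inert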